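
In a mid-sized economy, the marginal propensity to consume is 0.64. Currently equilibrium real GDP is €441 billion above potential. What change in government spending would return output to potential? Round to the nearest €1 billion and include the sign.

Spending multiplier = 1/(1 − MPC) = 1/(1 − 0.64) = 1/0.36 ≈ 2.778.
Need ΔY = −€441 billion, so ΔG = ΔY/k = (−€441 billion) × 0.36 ≈ −€159 billion.
The government should cut government spending by €159 billion.

−€159 billion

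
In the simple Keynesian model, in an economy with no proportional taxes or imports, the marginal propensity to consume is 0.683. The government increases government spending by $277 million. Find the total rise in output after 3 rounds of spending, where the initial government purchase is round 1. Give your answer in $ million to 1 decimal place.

$595.4 million

Round 1 adds ΔG = $277 million; each later round is MPC = 0.683 times the previous.
After 3 rounds: 277 + 189.191 + 129.217453 = ΔG·(1 − c^3)/(1 − c) = 277 × (1 − 0.318611987)/0.317 ≈ $595.4 million.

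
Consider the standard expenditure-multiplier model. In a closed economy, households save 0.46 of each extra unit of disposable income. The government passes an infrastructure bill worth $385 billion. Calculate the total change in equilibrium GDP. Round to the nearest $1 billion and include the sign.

MPC = 1 − MPS = 1 − 0.46 = 0.54.
Expenditure multiplier = 1/(1 − MPC) = 1/(1 − 0.54) = 1/0.46 ≈ 2.174.
ΔY = k × ΔG = (+$385 billion) / 0.46 ≈ +$837 billion.

+$837 billion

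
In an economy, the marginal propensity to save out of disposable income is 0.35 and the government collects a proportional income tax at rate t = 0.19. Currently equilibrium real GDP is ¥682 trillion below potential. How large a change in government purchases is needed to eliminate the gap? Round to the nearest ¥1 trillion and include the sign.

MPC = 1 − MPS = 1 − 0.35 = 0.65.
Spending multiplier = 1/(1 − c(1−t)) = 1/(1 − 0.65×0.81) = 1/0.4735 ≈ 2.112.
Need ΔY = +¥682 trillion, so ΔG = ΔY/k = (+¥682 trillion) × 0.4735 ≈ +¥323 trillion.
The government should increase government purchases by ¥323 trillion.

+¥323 trillion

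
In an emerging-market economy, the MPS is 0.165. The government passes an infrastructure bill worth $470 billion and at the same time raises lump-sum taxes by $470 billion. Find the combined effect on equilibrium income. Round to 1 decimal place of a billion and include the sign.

+$470.0 billion

MPC = 1 − MPS = 1 − 0.165 = 0.835.
Expenditure multiplier = 1/(1 − MPC) = 1/(1 − 0.835) = 1/0.165 ≈ 6.061.
ΔG contributes k·ΔG = (+$470 billion) / 0.165 ≈ +$2,848.5 billion.
ΔT of +$470 billion changes first-round spending by −c·ΔT = −$392.45 billion, contributing k·(−c·ΔT) = (−$392.45 billion) / 0.165 ≈ −$2,378.5 billion.
With ΔG = ΔT and no other leakages, the balanced-budget multiplier is 1, so ΔY = ΔG = +$470 billion.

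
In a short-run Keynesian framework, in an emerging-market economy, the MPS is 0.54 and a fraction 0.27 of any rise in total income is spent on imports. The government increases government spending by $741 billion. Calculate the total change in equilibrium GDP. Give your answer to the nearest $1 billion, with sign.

MPC = 1 − MPS = 1 − 0.54 = 0.46.
Expenditure multiplier = 1/(1 − c + m) = 1/(1 − 0.46 + 0.27) = 1/0.81 ≈ 1.235.
ΔY = k × ΔG = (+$741 billion) / 0.81 ≈ +$915 billion.

+$915 billion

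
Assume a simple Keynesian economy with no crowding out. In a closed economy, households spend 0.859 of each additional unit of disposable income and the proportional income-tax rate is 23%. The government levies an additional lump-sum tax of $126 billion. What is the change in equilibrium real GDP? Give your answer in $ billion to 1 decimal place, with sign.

−$319.7 billion

A lump-sum tax change of +$126 billion shifts disposable income by −$126 billion; first-round consumption changes by −c × ΔT = −0.859 × (+$126 billion) = −$108.234 billion.
Expenditure multiplier = 1/(1 − c(1−t)) = 1/(1 − 0.859×0.77) = 1/0.33857 ≈ 2.954.
The tax multiplier is −c × k ≈ −2.537, so ΔY = k × (−c·ΔT) = (−$108.234 billion) / 0.33857 ≈ −$319.7 billion.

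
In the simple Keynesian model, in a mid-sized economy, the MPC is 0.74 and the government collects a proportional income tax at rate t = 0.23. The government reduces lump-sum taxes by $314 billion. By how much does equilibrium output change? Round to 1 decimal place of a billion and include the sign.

+$540.1 billion

A lump-sum tax change of −$314 billion shifts disposable income by +$314 billion; first-round consumption changes by −c × ΔT = −0.74 × (−$314 billion) = +$232.36 billion.
Expenditure multiplier = 1/(1 − c(1−t)) = 1/(1 − 0.74×0.77) = 1/0.4302 ≈ 2.325.
The tax multiplier is −c × k ≈ −1.72, so ΔY = k × (−c·ΔT) = (+$232.36 billion) / 0.4302 ≈ +$540.1 billion.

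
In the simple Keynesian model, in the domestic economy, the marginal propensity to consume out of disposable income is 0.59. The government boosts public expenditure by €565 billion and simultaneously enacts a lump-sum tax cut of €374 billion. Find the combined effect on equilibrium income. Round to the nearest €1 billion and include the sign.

+€1,916 billion

Expenditure multiplier = 1/(1 − MPC) = 1/(1 − 0.59) = 1/0.41 ≈ 2.439.
ΔG contributes k·ΔG = (+€565 billion) / 0.41 ≈ +€1,378 billion.
ΔT of −€374 billion changes first-round spending by −c·ΔT = +€220.66 billion, contributing k·(−c·ΔT) = (+€220.66 billion) / 0.41 ≈ +€538.2 billion.
Net ΔY = k(ΔG − c·ΔT) = (+€785.66 billion) / 0.41 ≈ +€1,916 billion.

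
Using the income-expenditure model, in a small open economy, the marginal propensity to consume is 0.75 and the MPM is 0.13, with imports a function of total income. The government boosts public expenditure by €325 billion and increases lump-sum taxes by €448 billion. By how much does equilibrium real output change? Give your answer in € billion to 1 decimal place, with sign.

Expenditure multiplier = 1/(1 − c + m) = 1/(1 − 0.75 + 0.13) = 1/0.38 ≈ 2.632.
ΔG contributes k·ΔG = (+€325 billion) / 0.38 ≈ +€855.3 billion.
ΔT of +€448 billion changes first-round spending by −c·ΔT = −€336 billion, contributing k·(−c·ΔT) = (−€336 billion) / 0.38 ≈ −€884.2 billion.
Net ΔY = k(ΔG − c·ΔT) = (−€11 billion) / 0.38 ≈ −€28.9 billion.

−€28.9 billion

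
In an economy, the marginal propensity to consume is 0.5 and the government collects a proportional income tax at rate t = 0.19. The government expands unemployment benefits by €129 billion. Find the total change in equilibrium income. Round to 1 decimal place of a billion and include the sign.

The transfer change shifts disposable income by +€129 billion, so first-round consumption changes by c·ΔTR = 0.5 × (+€129 billion) = +€64.5 billion.
Expenditure multiplier = 1/(1 − c(1−t)) = 1/(1 − 0.5×0.81) = 1/0.595 ≈ 1.681.
The transfer multiplier is c × k ≈ 0.84, so ΔY = k × (c·ΔTR) = (+€64.5 billion) / 0.595 ≈ +€108.4 billion.

+€108.4 billion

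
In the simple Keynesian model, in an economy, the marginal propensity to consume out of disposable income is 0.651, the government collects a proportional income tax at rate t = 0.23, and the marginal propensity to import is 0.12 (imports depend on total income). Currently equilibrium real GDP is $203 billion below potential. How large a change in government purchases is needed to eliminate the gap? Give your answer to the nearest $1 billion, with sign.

Spending multiplier = 1/(1 − c(1−t) + m) = 1/(1 − 0.651×0.77 + 0.12) = 1/0.61873 ≈ 1.616.
Need ΔY = +$203 billion, so ΔG = ΔY/k = (+$203 billion) × 0.61873 ≈ +$126 billion.
The government should increase government purchases by $126 billion.

+$126 billion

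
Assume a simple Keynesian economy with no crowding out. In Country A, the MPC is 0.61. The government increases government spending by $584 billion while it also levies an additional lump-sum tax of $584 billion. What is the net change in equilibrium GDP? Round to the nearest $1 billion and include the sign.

+$584 billion

Expenditure multiplier = 1/(1 − MPC) = 1/(1 − 0.61) = 1/0.39 ≈ 2.564.
ΔG contributes k·ΔG = (+$584 billion) / 0.39 ≈ +$1,497.4 billion.
ΔT of +$584 billion changes first-round spending by −c·ΔT = −$356.24 billion, contributing k·(−c·ΔT) = (−$356.24 billion) / 0.39 ≈ −$913.4 billion.
With ΔG = ΔT and no other leakages, the balanced-budget multiplier is 1, so ΔY = ΔG = +$584 billion.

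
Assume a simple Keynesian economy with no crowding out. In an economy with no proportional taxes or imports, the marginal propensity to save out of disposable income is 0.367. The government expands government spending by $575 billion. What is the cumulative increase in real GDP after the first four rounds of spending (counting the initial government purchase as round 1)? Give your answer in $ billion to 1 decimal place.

$1,315.2 billion

MPC = 1 − MPS = 1 − 0.367 = 0.633.
Round 1 adds ΔG = $575 billion; each later round is MPC = 0.633 times the previous.
After 4 rounds: 575 + 363.975 + 230.396175 + 145.840778775 = ΔG·(1 − c^4)/(1 − c) = 575 × (1 − 0.160551674721)/0.367 ≈ $1,315.2 billion.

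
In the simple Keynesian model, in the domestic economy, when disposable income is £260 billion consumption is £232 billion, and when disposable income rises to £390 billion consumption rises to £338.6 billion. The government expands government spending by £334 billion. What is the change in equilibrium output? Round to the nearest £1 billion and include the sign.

MPC = ΔC/ΔYd = (338.6 − 232)/(390 − 260) = 106.6/130 = 0.82.
Spending multiplier = 1/(1 − MPC) = 1/(1 − 0.82) = 1/0.18 ≈ 5.556.
ΔY = k × ΔG = (+£334 billion) / 0.18 ≈ +£1,856 billion.

+£1,856 billion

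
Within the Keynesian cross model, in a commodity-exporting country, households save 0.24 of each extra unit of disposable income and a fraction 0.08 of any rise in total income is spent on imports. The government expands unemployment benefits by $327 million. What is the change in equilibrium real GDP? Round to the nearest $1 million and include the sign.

MPC = 1 − MPS = 1 − 0.24 = 0.76.
The transfer change shifts disposable income by +$327 million, so first-round consumption changes by c·ΔTR = 0.76 × (+$327 million) = +$248.52 million.
Expenditure multiplier = 1/(1 − c + m) = 1/(1 − 0.76 + 0.08) = 1/0.32 = 3.125.
The transfer multiplier is c × k = 2.375, so ΔY = k × (c·ΔTR) = (+$248.52 million) / 0.32 ≈ +$777 million.

+$777 million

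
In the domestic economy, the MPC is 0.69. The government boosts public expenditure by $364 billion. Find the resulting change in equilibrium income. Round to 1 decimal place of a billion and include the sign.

+$1,174.2 billion

Spending multiplier = 1/(1 − MPC) = 1/(1 − 0.69) = 1/0.31 ≈ 3.226.
ΔY = k × ΔG = (+$364 billion) / 0.31 ≈ +$1,174.2 billion.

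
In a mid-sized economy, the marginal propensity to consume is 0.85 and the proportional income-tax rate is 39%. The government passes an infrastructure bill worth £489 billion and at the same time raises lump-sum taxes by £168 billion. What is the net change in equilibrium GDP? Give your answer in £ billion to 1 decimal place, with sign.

+£719.0 billion

Expenditure multiplier = 1/(1 − c(1−t)) = 1/(1 − 0.85×0.61) = 1/0.4815 ≈ 2.077.
ΔG contributes k·ΔG = (+£489 billion) / 0.4815 ≈ +£1,015.6 billion.
ΔT of +£168 billion changes first-round spending by −c·ΔT = −£142.8 billion, contributing k·(−c·ΔT) = (−£142.8 billion) / 0.4815 ≈ −£296.6 billion.
Net ΔY = k(ΔG − c·ΔT) = (+£346.2 billion) / 0.4815 ≈ +£719 billion.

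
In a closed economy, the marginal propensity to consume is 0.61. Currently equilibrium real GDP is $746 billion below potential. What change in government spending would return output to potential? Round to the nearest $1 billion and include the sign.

+$291 billion

Spending multiplier = 1/(1 − MPC) = 1/(1 − 0.61) = 1/0.39 ≈ 2.564.
Need ΔY = +$746 billion, so ΔG = ΔY/k = (+$746 billion) × 0.39 ≈ +$291 billion.
The government should increase government spending by $291 billion.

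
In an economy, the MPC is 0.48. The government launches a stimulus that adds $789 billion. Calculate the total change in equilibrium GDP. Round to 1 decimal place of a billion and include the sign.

+$1,517.3 billion

Expenditure multiplier = 1/(1 − MPC) = 1/(1 − 0.48) = 1/0.52 ≈ 1.923.
ΔY = k × ΔG = (+$789 billion) / 0.52 ≈ +$1,517.3 billion.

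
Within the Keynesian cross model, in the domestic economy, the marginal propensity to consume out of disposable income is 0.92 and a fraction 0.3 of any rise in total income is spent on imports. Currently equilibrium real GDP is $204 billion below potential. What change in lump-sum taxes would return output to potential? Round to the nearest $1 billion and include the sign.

−$84 billion

Spending multiplier = 1/(1 − c + m) = 1/(1 − 0.92 + 0.3) = 1/0.38 ≈ 2.632.
Tax multiplier = −c·k = −0.92/0.38 ≈ −2.421. Need ΔY = +$204 billion, so ΔT = ΔY/(−c·k) = −(+$204 billion) × 0.38 / 0.92 ≈ −$84 billion.
The government should cut lump-sum taxes by $84 billion.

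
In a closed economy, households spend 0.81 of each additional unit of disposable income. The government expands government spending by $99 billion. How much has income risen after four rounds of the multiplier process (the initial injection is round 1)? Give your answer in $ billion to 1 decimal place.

$296.8 billion

Round 1 adds ΔG = $99 billion; each later round is MPC = 0.81 times the previous.
After 4 rounds: 99 + 80.19 + 64.9539 + 52.612659 = ΔG·(1 − c^4)/(1 − c) = 99 × (1 − 0.43046721)/0.19 ≈ $296.8 billion.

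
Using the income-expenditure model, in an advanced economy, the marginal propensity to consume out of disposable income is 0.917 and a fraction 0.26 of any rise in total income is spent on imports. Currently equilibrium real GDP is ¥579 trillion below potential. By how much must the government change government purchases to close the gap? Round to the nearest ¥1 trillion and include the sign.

+¥199 trillion

Spending multiplier = 1/(1 − c + m) = 1/(1 − 0.917 + 0.26) = 1/0.343 ≈ 2.915.
Need ΔY = +¥579 trillion, so ΔG = ΔY/k = (+¥579 trillion) × 0.343 ≈ +¥199 trillion.
The government should increase government purchases by ¥199 trillion.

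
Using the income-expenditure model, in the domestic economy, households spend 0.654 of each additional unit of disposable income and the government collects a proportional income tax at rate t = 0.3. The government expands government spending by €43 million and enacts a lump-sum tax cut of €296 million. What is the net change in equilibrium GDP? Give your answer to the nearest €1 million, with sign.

+€436 million

Expenditure multiplier = 1/(1 − c(1−t)) = 1/(1 − 0.654×0.7) = 1/0.5422 ≈ 1.844.
ΔG contributes k·ΔG = (+€43 million) / 0.5422 ≈ +€79.3 million.
ΔT of −€296 million changes first-round spending by −c·ΔT = +€193.584 million, contributing k·(−c·ΔT) = (+€193.584 million) / 0.5422 ≈ +€357 million.
Net ΔY = k(ΔG − c·ΔT) = (+€236.584 million) / 0.5422 ≈ +€436 million.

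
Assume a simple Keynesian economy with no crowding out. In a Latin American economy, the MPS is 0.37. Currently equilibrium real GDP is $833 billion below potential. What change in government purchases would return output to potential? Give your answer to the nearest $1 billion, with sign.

+$308 billion

MPC = 1 − MPS = 1 − 0.37 = 0.63.
Spending multiplier = 1/(1 − MPC) = 1/(1 − 0.63) = 1/0.37 ≈ 2.703.
Need ΔY = +$833 billion, so ΔG = ΔY/k = (+$833 billion) × 0.37 ≈ +$308 billion.
The government should increase government purchases by $308 billion.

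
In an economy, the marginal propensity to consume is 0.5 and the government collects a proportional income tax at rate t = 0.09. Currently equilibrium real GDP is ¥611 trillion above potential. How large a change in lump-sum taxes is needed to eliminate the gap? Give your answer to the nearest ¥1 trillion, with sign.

Spending multiplier = 1/(1 − c(1−t)) = 1/(1 − 0.5×0.91) = 1/0.545 ≈ 1.835.
Tax multiplier = −c·k = −0.5/0.545 ≈ −0.917. Need ΔY = −¥611 trillion, so ΔT = ΔY/(−c·k) = −(−¥611 trillion) × 0.545 / 0.5 ≈ +¥666 trillion.
The government should raise lump-sum taxes by ¥666 trillion.

+¥666 trillion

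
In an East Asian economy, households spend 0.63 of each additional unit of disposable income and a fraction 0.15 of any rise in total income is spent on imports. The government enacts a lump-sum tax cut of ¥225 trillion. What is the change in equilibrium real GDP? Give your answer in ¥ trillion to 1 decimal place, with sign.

+¥272.6 trillion

A lump-sum tax change of −¥225 trillion shifts disposable income by +¥225 trillion; first-round consumption changes by −c × ΔT = −0.63 × (−¥225 trillion) = +¥141.75 trillion.
Expenditure multiplier = 1/(1 − c + m) = 1/(1 − 0.63 + 0.15) = 1/0.52 ≈ 1.923.
The tax multiplier is −c × k ≈ −1.212, so ΔY = k × (−c·ΔT) = (+¥141.75 trillion) / 0.52 ≈ +¥272.6 trillion.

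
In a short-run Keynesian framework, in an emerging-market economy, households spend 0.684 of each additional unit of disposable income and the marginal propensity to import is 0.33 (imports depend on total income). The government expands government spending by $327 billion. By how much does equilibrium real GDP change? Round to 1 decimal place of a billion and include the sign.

+$506.2 billion

Expenditure multiplier = 1/(1 − c + m) = 1/(1 − 0.684 + 0.33) = 1/0.646 ≈ 1.548.
ΔY = k × ΔG = (+$327 billion) / 0.646 ≈ +$506.2 billion.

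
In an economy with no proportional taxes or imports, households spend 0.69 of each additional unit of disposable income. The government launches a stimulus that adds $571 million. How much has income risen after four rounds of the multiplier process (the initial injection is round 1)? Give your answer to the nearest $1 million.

$1,424 million

Round 1 adds ΔG = $571 million; each later round is MPC = 0.69 times the previous.
After 4 rounds: 571 + 393.99 + 271.8531 + 187.578639 = ΔG·(1 − c^4)/(1 − c) = 571 × (1 − 0.22667121)/0.31 ≈ $1,424 million.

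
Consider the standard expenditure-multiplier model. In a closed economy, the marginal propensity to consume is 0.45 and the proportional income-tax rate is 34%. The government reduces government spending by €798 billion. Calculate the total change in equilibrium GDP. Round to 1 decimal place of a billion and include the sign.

−€1,135.1 billion

Expenditure multiplier = 1/(1 − c(1−t)) = 1/(1 − 0.45×0.66) = 1/0.703 ≈ 1.422.
ΔY = k × ΔG = (−€798 billion) / 0.703 ≈ −€1,135.1 billion.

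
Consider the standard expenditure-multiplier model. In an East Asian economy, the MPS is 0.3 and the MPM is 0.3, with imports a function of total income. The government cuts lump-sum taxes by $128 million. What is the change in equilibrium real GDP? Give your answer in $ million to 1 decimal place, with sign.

MPC = 1 − MPS = 1 − 0.3 = 0.7.
A lump-sum tax change of −$128 million shifts disposable income by +$128 million; first-round consumption changes by −c × ΔT = −0.7 × (−$128 million) = +$89.6 million.
Expenditure multiplier = 1/(1 − c + m) = 1/(1 − 0.7 + 0.3) = 1/0.6 ≈ 1.667.
The tax multiplier is −c × k ≈ −1.167, so ΔY = k × (−c·ΔT) = (+$89.6 million) / 0.6 ≈ +$149.3 million.

+$149.3 million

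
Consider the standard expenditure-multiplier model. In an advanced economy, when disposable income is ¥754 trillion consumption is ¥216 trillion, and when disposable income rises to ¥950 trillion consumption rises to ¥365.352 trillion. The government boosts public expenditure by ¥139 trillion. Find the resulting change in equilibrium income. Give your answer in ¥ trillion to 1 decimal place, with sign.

+¥584.0 trillion

MPC = ΔC/ΔYd = (365.352 − 216)/(950 − 754) = 149.352/196 = 0.762.
Spending multiplier = 1/(1 − MPC) = 1/(1 − 0.762) = 1/0.238 ≈ 4.202.
ΔY = k × ΔG = (+¥139 trillion) / 0.238 ≈ +¥584 trillion.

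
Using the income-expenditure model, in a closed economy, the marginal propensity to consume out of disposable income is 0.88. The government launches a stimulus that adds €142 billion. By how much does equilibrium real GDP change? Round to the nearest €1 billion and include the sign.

+€1,183 billion

Spending multiplier = 1/(1 − MPC) = 1/(1 − 0.88) = 1/0.12 ≈ 8.333.
ΔY = k × ΔG = (+€142 billion) / 0.12 ≈ +€1,183 billion.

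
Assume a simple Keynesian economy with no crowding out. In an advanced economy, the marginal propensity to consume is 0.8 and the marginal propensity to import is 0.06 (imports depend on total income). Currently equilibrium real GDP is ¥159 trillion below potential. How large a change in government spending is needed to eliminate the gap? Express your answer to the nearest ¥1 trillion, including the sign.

+¥41 trillion

Spending multiplier = 1/(1 − c + m) = 1/(1 − 0.8 + 0.06) = 1/0.26 ≈ 3.846.
Need ΔY = +¥159 trillion, so ΔG = ΔY/k = (+¥159 trillion) × 0.26 ≈ +¥41 trillion.
The government should increase government spending by ¥41 trillion.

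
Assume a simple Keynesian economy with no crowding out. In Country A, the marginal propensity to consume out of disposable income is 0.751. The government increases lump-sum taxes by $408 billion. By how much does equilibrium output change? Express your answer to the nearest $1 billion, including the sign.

−$1,231 billion

A lump-sum tax change of +$408 billion shifts disposable income by −$408 billion; first-round consumption changes by −c × ΔT = −0.751 × (+$408 billion) = −$306.408 billion.
Expenditure multiplier = 1/(1 − MPC) = 1/(1 − 0.751) = 1/0.249 ≈ 4.016.
The tax multiplier is −c × k ≈ −3.016, so ΔY = k × (−c·ΔT) = (−$306.408 billion) / 0.249 ≈ −$1,231 billion.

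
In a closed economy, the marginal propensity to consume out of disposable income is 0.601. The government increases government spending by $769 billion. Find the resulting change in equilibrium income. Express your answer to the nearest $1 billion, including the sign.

+$1,927 billion

Spending multiplier = 1/(1 − MPC) = 1/(1 − 0.601) = 1/0.399 ≈ 2.506.
ΔY = k × ΔG = (+$769 billion) / 0.399 ≈ +$1,927 billion.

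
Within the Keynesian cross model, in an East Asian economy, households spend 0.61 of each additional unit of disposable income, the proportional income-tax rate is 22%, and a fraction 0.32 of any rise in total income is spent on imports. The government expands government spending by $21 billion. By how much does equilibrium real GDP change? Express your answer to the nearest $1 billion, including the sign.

+$25 billion

Government-spending multiplier = 1/(1 − c(1−t) + m) = 1/(1 − 0.61×0.78 + 0.32) = 1/0.8442 ≈ 1.185.
ΔY = k × ΔG = (+$21 billion) / 0.8442 ≈ +$25 billion.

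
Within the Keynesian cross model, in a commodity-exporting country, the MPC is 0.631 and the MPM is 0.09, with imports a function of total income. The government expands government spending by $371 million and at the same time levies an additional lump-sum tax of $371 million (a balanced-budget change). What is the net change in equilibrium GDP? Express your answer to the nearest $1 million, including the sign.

Expenditure multiplier = 1/(1 − c + m) = 1/(1 − 0.631 + 0.09) = 1/0.459 ≈ 2.179.
ΔG contributes k·ΔG = (+$371 million) / 0.459 ≈ +$808.3 million.
ΔT of +$371 million changes first-round spending by −c·ΔT = −$234.101 million, contributing k·(−c·ΔT) = (−$234.101 million) / 0.459 ≈ −$510 million.
Net ΔY = k(ΔG − c·ΔT) = (+$136.899 million) / 0.459 ≈ +$298 million.

+$298 million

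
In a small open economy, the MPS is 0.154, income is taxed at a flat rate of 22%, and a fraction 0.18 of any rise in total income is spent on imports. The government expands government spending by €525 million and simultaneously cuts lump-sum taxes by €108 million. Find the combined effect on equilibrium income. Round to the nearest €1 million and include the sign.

MPC = 1 − MPS = 1 − 0.154 = 0.846.
Expenditure multiplier = 1/(1 − c(1−t) + m) = 1/(1 − 0.846×0.78 + 0.18) = 1/0.52012 ≈ 1.923.
ΔG contributes k·ΔG = (+€525 million) / 0.52012 ≈ +€1,009.4 million.
ΔT of −€108 million changes first-round spending by −c·ΔT = +€91.368 million, contributing k·(−c·ΔT) = (+€91.368 million) / 0.52012 ≈ +€175.7 million.
Net ΔY = k(ΔG − c·ΔT) = (+€616.368 million) / 0.52012 ≈ +€1,185 million.

+€1,185 million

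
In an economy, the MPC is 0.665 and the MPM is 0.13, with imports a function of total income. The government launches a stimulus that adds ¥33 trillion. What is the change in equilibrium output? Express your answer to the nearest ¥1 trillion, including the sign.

Expenditure multiplier = 1/(1 − c + m) = 1/(1 − 0.665 + 0.13) = 1/0.465 ≈ 2.151.
ΔY = k × ΔG = (+¥33 trillion) / 0.465 ≈ +¥71 trillion.

+¥71 trillion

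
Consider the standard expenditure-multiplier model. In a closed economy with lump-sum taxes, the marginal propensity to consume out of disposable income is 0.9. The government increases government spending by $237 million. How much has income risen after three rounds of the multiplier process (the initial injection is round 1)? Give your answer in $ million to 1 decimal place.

Round 1 adds ΔG = $237 million; each later round is MPC = 0.9 times the previous.
After 3 rounds: 237 + 213.3 + 191.97 = ΔG·(1 − c^3)/(1 − c) = 237 × (1 − 0.729)/0.1 ≈ $642.3 million.

$642.3 million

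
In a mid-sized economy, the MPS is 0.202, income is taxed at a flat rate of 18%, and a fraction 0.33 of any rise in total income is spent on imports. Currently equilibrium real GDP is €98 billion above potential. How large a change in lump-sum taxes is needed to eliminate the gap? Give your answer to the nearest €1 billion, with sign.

MPC = 1 − MPS = 1 − 0.202 = 0.798.
Spending multiplier = 1/(1 − c(1−t) + m) = 1/(1 − 0.798×0.82 + 0.33) = 1/0.67564 ≈ 1.48.
Tax multiplier = −c·k = −0.798/0.67564 ≈ −1.181. Need ΔY = −€98 billion, so ΔT = ΔY/(−c·k) = −(−€98 billion) × 0.67564 / 0.798 ≈ +€83 billion.
The government should raise lump-sum taxes by €83 billion.

+€83 billion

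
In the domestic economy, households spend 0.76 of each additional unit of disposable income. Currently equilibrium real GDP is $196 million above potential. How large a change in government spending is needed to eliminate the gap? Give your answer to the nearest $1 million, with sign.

−$47 million

Spending multiplier = 1/(1 − MPC) = 1/(1 − 0.76) = 1/0.24 ≈ 4.167.
Need ΔY = −$196 million, so ΔG = ΔY/k = (−$196 million) × 0.24 ≈ −$47 million.
The government should cut government spending by $47 million.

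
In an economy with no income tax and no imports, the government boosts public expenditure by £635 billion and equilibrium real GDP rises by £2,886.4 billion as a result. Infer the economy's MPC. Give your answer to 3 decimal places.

0.780

Implied spending multiplier k = ΔY/ΔG = 2,886.4/635 ≈ 4.5455.
Since k = 1/(1 − MPC), MPC = 1 − 1/k = 1 − ΔG/ΔY = 1 − 635/2,886.4 ≈ 0.780.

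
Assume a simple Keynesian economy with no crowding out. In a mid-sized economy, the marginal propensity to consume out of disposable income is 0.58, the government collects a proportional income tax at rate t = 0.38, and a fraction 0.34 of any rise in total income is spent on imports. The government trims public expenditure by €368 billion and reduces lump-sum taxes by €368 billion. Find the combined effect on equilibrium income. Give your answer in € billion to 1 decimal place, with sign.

−€157.6 billion

Expenditure multiplier = 1/(1 − c(1−t) + m) = 1/(1 − 0.58×0.62 + 0.34) = 1/0.9804 ≈ 1.02.
ΔG contributes k·ΔG = (−€368 billion) / 0.9804 ≈ −€375.4 billion.
ΔT of −€368 billion changes first-round spending by −c·ΔT = +€213.44 billion, contributing k·(−c·ΔT) = (+€213.44 billion) / 0.9804 ≈ +€217.7 billion.
Net ΔY = k(ΔG − c·ΔT) = (−€154.56 billion) / 0.9804 ≈ −€157.6 billion.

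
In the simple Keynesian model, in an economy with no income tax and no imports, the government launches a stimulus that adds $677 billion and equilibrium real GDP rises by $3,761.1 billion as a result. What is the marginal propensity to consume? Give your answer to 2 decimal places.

0.82

Implied spending multiplier k = ΔY/ΔG = 3,761.1/677 ≈ 5.5555.
Since k = 1/(1 − MPC), MPC = 1 − 1/k = 1 − ΔG/ΔY = 1 − 677/3,761.1 ≈ 0.82.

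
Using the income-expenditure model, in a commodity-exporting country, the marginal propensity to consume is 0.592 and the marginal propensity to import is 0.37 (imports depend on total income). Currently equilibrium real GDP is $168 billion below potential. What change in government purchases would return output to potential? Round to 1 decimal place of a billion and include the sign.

Spending multiplier = 1/(1 − c + m) = 1/(1 − 0.592 + 0.37) = 1/0.778 ≈ 1.285.
Need ΔY = +$168 billion, so ΔG = ΔY/k = (+$168 billion) × 0.778 ≈ +$130.7 billion.
The government should increase government purchases by $130.7 billion.

+$130.7 billion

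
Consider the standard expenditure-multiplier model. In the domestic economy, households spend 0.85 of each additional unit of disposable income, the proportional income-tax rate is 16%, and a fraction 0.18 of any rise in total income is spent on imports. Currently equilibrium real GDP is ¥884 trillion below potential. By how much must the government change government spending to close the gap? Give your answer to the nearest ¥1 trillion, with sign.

+¥412 trillion

Spending multiplier = 1/(1 − c(1−t) + m) = 1/(1 − 0.85×0.84 + 0.18) = 1/0.466 ≈ 2.146.
Need ΔY = +¥884 trillion, so ΔG = ΔY/k = (+¥884 trillion) × 0.466 ≈ +¥412 trillion.
The government should increase government spending by ¥412 trillion.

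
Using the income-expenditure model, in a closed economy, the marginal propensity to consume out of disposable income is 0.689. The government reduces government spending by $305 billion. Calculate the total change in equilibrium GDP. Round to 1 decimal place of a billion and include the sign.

Spending multiplier = 1/(1 − MPC) = 1/(1 − 0.689) = 1/0.311 ≈ 3.215.
ΔY = k × ΔG = (−$305 billion) / 0.311 ≈ −$980.7 billion.

−$980.7 billion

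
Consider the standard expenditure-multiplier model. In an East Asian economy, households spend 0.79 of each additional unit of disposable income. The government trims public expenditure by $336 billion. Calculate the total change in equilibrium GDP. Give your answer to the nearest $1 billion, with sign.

Spending multiplier = 1/(1 − MPC) = 1/(1 − 0.79) = 1/0.21 ≈ 4.762.
ΔY = k × ΔG = (−$336 billion) / 0.21 = −$1,600 billion.

−$1,600 billion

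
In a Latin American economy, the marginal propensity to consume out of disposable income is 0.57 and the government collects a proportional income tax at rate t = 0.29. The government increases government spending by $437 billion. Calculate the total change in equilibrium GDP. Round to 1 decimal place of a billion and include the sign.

Government-spending multiplier = 1/(1 − c(1−t)) = 1/(1 − 0.57×0.71) = 1/0.5953 ≈ 1.68.
ΔY = k × ΔG = (+$437 billion) / 0.5953 ≈ +$734.1 billion.

+$734.1 billion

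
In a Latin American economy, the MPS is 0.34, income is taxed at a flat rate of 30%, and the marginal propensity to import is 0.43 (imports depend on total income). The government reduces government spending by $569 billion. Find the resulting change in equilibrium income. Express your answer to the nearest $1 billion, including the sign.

−$588 billion

MPC = 1 − MPS = 1 − 0.34 = 0.66.
Expenditure multiplier = 1/(1 − c(1−t) + m) = 1/(1 − 0.66×0.7 + 0.43) = 1/0.968 ≈ 1.033.
ΔY = k × ΔG = (−$569 billion) / 0.968 ≈ −$588 billion.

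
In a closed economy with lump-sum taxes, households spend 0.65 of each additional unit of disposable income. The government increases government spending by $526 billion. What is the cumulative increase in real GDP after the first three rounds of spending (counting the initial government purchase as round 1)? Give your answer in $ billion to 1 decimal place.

$1,090.1 billion

Round 1 adds ΔG = $526 billion; each later round is MPC = 0.65 times the previous.
After 3 rounds: 526 + 341.9 + 222.235 = ΔG·(1 − c^3)/(1 − c) = 526 × (1 − 0.274625)/0.35 ≈ $1,090.1 billion.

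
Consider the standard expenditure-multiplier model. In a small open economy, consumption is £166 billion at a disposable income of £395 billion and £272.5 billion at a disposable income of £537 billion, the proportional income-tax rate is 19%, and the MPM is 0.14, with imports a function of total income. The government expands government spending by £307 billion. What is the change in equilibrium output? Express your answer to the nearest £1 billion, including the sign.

MPC = ΔC/ΔYd = (272.5 − 166)/(537 − 395) = 106.5/142 = 0.75.
Government-spending multiplier = 1/(1 − c(1−t) + m) = 1/(1 − 0.75×0.81 + 0.14) = 1/0.5325 ≈ 1.878.
ΔY = k × ΔG = (+£307 billion) / 0.5325 ≈ +£577 billion.

+£577 billion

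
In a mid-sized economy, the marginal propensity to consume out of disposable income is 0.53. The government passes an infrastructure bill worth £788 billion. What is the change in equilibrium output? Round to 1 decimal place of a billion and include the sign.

Government-spending multiplier = 1/(1 − MPC) = 1/(1 − 0.53) = 1/0.47 ≈ 2.128.
ΔY = k × ΔG = (+£788 billion) / 0.47 ≈ +£1,676.6 billion.

+£1,676.6 billion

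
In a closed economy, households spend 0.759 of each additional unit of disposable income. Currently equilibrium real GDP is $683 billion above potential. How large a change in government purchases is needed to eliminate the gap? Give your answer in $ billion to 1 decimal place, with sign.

−$164.6 billion

Spending multiplier = 1/(1 − MPC) = 1/(1 − 0.759) = 1/0.241 ≈ 4.149.
Need ΔY = −$683 billion, so ΔG = ΔY/k = (−$683 billion) × 0.241 ≈ −$164.6 billion.
The government should cut government purchases by $164.6 billion.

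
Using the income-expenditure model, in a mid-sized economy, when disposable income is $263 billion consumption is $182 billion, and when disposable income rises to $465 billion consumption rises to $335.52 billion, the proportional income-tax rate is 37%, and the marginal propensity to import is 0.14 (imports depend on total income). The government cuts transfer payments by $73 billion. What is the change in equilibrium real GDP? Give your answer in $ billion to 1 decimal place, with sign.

MPC = ΔC/ΔYd = (335.52 − 182)/(465 − 263) = 153.52/202 = 0.76.
The transfer change shifts disposable income by −$73 billion, so first-round consumption changes by c·ΔTR = 0.76 × (−$73 billion) = −$55.48 billion.
Expenditure multiplier = 1/(1 − c(1−t) + m) = 1/(1 − 0.76×0.63 + 0.14) = 1/0.6612 ≈ 1.512.
The transfer multiplier is c × k ≈ 1.149, so ΔY = k × (c·ΔTR) = (−$55.48 billion) / 0.6612 ≈ −$83.9 billion.

−$83.9 billion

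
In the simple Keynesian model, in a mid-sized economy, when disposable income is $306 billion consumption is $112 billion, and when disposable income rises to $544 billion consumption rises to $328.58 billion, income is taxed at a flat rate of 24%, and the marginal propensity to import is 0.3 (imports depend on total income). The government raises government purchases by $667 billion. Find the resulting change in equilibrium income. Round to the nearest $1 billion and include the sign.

MPC = ΔC/ΔYd = (328.58 − 112)/(544 − 306) = 216.58/238 = 0.91.
Spending multiplier = 1/(1 − c(1−t) + m) = 1/(1 − 0.91×0.76 + 0.3) = 1/0.6084 ≈ 1.644.
ΔY = k × ΔG = (+$667 billion) / 0.6084 ≈ +$1,096 billion.

+$1,096 billion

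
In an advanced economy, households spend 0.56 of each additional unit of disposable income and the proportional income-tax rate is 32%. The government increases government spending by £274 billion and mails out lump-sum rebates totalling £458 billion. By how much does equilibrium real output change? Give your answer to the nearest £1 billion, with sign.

+£857 billion

Expenditure multiplier = 1/(1 − c(1−t)) = 1/(1 − 0.56×0.68) = 1/0.6192 ≈ 1.615.
ΔG contributes k·ΔG = (+£274 billion) / 0.6192 ≈ +£442.5 billion.
ΔT of −£458 billion changes first-round spending by −c·ΔT = +£256.48 billion, contributing k·(−c·ΔT) = (+£256.48 billion) / 0.6192 ≈ +£414.2 billion.
Net ΔY = k(ΔG − c·ΔT) = (+£530.48 billion) / 0.6192 ≈ +£857 billion.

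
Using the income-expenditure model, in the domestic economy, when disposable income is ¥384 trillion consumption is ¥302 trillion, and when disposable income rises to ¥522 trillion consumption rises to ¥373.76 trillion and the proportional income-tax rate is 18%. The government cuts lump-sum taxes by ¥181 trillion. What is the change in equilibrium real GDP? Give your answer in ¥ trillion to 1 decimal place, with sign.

MPC = ΔC/ΔYd = (373.76 − 302)/(522 − 384) = 71.76/138 = 0.52.
A lump-sum tax change of −¥181 trillion shifts disposable income by +¥181 trillion; first-round consumption changes by −c × ΔT = −0.52 × (−¥181 trillion) = +¥94.12 trillion.
Expenditure multiplier = 1/(1 − c(1−t)) = 1/(1 − 0.52×0.82) = 1/0.5736 ≈ 1.743.
The tax multiplier is −c × k ≈ −0.907, so ΔY = k × (−c·ΔT) = (+¥94.12 trillion) / 0.5736 ≈ +¥164.1 trillion.

+¥164.1 trillion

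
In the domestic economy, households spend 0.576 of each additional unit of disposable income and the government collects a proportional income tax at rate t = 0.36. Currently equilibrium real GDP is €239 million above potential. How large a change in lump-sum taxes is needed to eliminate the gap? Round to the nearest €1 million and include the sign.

+€262 million

Spending multiplier = 1/(1 − c(1−t)) = 1/(1 − 0.576×0.64) = 1/0.63136 ≈ 1.584.
Tax multiplier = −c·k = −0.576/0.63136 ≈ −0.912. Need ΔY = −€239 million, so ΔT = ΔY/(−c·k) = −(−€239 million) × 0.63136 / 0.576 ≈ +€262 million.
The government should raise lump-sum taxes by €262 million.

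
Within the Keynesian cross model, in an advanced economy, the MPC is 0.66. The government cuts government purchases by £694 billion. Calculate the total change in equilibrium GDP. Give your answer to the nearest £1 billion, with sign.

−£2,041 billion

Spending multiplier = 1/(1 − MPC) = 1/(1 − 0.66) = 1/0.34 ≈ 2.941.
ΔY = k × ΔG = (−£694 billion) / 0.34 ≈ −£2,041 billion.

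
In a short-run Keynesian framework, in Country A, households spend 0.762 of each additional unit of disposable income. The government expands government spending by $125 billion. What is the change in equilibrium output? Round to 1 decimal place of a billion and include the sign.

Government-spending multiplier = 1/(1 − MPC) = 1/(1 − 0.762) = 1/0.238 ≈ 4.202.
ΔY = k × ΔG = (+$125 billion) / 0.238 ≈ +$525.2 billion.

+$525.2 billion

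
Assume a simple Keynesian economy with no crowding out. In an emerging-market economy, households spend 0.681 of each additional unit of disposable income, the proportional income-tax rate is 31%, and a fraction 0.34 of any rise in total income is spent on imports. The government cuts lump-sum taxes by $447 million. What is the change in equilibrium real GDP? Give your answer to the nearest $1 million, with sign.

+$350 million

A lump-sum tax change of −$447 million shifts disposable income by +$447 million; first-round consumption changes by −c × ΔT = −0.681 × (−$447 million) = +$304.407 million.
Expenditure multiplier = 1/(1 − c(1−t) + m) = 1/(1 − 0.681×0.69 + 0.34) = 1/0.87011 ≈ 1.149.
The tax multiplier is −c × k ≈ −0.783, so ΔY = k × (−c·ΔT) = (+$304.407 million) / 0.87011 ≈ +$350 million.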